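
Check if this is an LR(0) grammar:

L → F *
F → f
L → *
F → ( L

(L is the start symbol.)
Augment with L' → L and build the canonical LR(0) collection (I0 = CLOSURE({[L' → . L]}), then GOTO on every symbol after a dot until no new states appear). It has 8 states:
  I0: { [F → . ( L], [F → . f], [L → . *], [L → . F *], [L' → . L] }  — shift
  I1: { [F → ( . L], [F → . ( L], [F → . f], [L → . *], [L → . F *] }  — shift
  I2: { [L → * .] }  — reduce
  I3: { [L → F . *] }  — shift
  I4: { [L' → L .] }  — accept
  I5: { [F → f .] }  — reduce
  I6: { [L → F * .] }  — reduce
  I7: { [F → ( L .] }  — reduce

Every state is either a pure shift/goto state or contains exactly one complete item and nothing to shift — no conflicts. The grammar is LR(0).

Answer: Yes, the grammar is LR(0)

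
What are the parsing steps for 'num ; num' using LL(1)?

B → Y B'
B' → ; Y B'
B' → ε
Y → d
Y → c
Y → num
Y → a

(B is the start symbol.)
LL(1) parsing maintains a stack (initially the start symbol over $) and the input. At each step: if the stack top is a terminal, match it against the current input token; if it is a non-terminal N, replace it with the RHS of M[N, lookahead] (the unique production whose predict set contains the lookahead).

Stack is shown with the top on the left.

Stack     Input        Action
-----------------------------
B $       num ; num $  output B → Y B'
Y B' $    num ; num $  output Y → num
num B' $  num ; num $  match 'num'
B' $      ; num $      output B' → ; Y B'
; Y B' $  ; num $      match ';'
Y B' $    num $        output Y → num
num B' $  num $        match 'num'
B' $      $            output B' → ε
$         $            accept

The string is accepted.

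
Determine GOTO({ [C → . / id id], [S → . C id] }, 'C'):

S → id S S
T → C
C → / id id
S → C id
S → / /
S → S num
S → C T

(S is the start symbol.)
{ [S → C . id] }

GOTO(I, 'C') = CLOSURE({ [A → αX.β] : [A → α.Xβ] ∈ I, X = 'C' })

Items with dot before 'C', with the dot advanced:
  [S → . C id] → [S → C . id]
Closure adds nothing (no advanced item has the dot before a non-terminal).

GOTO = { [S → C . id] }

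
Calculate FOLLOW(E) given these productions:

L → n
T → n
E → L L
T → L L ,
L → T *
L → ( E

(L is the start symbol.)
{ $, '(', ',', 'n' }

To compute FOLLOW(E), find every occurrence of E on a right-hand side N → α E β: add FIRST(β) \ {ε}, and if β is empty or nullable also add FOLLOW(N). Iterate to a fixed point.

In L → ( E: E is at the end, add FOLLOW(L)

The FOLLOW sets referred to above (computed the same way, to a fixed point):
  FOLLOW(L) = { $, '(', ',', 'n' }

Taking the union: FOLLOW(E) = { $, '(', ',', 'n' }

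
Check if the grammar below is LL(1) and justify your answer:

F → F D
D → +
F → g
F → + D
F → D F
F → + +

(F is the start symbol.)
No. Predict set conflict for F: { 'g' }

A grammar is LL(1) if for each non-terminal N with multiple productions, the predict sets of those productions are pairwise disjoint, where PREDICT(N → α) = (FIRST(α) \ {ε}) ∪ (FOLLOW(N) if α ⇒* ε).

Relevant sets:
  FIRST(F) = { '+', 'g' }
  FIRST(D) = { '+' }

For F:
  PREDICT(F → F D) = { '+', 'g' }
  PREDICT(F → g) = { 'g' }
  PREDICT(F → '+' D) = { '+' }
  PREDICT(F → D F) = { '+' }
  PREDICT(F → '+' '+') = { '+' }
D has a single production, so nothing to check there.

Conflict found: Predict set conflict for F: { 'g' }
The grammar is NOT LL(1).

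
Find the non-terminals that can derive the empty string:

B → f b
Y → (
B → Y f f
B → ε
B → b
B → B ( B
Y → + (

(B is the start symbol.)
{ 'B' }

A non-terminal is nullable if it can derive ε (the empty string): either it has an ε-production, or it has a production whose right-hand side consists entirely of nullable non-terminals.

ε-productions: B → ε
So B is immediately nullable.
No further non-terminal can be added: every production for the remaining non-terminals contains a terminal or a non-nullable non-terminal.
Nullable = { 'B' }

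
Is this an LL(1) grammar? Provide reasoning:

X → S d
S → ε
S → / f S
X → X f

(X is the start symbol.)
A grammar is LL(1) if for each non-terminal N with multiple productions, the predict sets of those productions are pairwise disjoint, where PREDICT(N → α) = (FIRST(α) \ {ε}) ∪ (FOLLOW(N) if α ⇒* ε).

Relevant sets:
  FIRST(S) = { '/', ε }
  FIRST(X) = { '/', 'd' }
  FOLLOW(S) = { 'd' }

For X:
  PREDICT(X → S d) = { '/', 'd' }
  PREDICT(X → X f) = { '/', 'd' }
For S:
  PREDICT(S → ε) = { 'd' }
  PREDICT(S → '/' f S) = { '/' }

Conflict found: Predict set conflict for X: { '/', 'd' }
The grammar is NOT LL(1).

Answer: No. Predict set conflict for X: { '/', 'd' }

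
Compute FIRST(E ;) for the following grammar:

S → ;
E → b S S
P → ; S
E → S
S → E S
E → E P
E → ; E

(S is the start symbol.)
{ ';', 'b' }

FIRST sets of the non-terminals involved (from the grammar, by fixed-point iteration):
  FIRST(E) = { ';', 'b' }

To compute FIRST(E ;), process the symbols left to right:
Symbol E is a non-terminal. Add FIRST(E) \ {ε} = { ';', 'b' }
E is not nullable (ε ∉ FIRST(E)), so stop here.
FIRST(E ;) = { ';', 'b' }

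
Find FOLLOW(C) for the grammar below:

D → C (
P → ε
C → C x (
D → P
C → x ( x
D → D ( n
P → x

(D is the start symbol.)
{ '(', 'x' }

To compute FOLLOW(C), find every occurrence of C on a right-hand side N → α C β: add FIRST(β) \ {ε}, and if β is empty or nullable also add FOLLOW(N). Iterate to a fixed point.

In D → C (: C is followed by '(', add FIRST('(') \ {ε} = { '(' }
In C → C x (: C is followed by x '(', add FIRST(x '(') \ {ε} = { 'x' }

Taking the union: FOLLOW(C) = { '(', 'x' }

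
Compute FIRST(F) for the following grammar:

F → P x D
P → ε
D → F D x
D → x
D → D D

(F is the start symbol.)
{ 'x' }

To compute FIRST(F), examine every production with F on the left-hand side, reading each right-hand side left to right until a non-nullable symbol is reached.

FIRST sets of the other non-terminals involved (by the same procedure, iterated to a fixed point):
  FIRST(P) = { ε }

From F → P x D:
  - P is a non-terminal: add FIRST(P) \ {ε} = { }
    P is nullable, so continue to the next symbol
  - x is a terminal: add 'x' and stop

Collecting: FIRST(F) = { 'x' }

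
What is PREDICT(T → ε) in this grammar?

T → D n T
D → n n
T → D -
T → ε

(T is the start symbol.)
{ $ }

PREDICT(T → ε) = (FIRST(RHS) \ {ε}) ∪ (FOLLOW(T) if ε ∈ FIRST(RHS), i.e. RHS ⇒* ε)
The right-hand side is ε (FIRST(ε) = { ε }), so the predict set is FOLLOW(T) = { $ }
PREDICT(T → ε) = { $ }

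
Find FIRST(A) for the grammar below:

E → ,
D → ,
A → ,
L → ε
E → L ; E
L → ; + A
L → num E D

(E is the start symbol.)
From A → ,:
  - ',' is a terminal: add ',' and stop

Collecting: FIRST(A) = { ',' }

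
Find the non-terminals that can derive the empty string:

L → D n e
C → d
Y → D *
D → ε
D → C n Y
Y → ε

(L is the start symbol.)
ε-productions: D → ε, Y → ε
So D, Y are immediately nullable.
No further non-terminal can be added: every production for the remaining non-terminals contains a terminal or a non-nullable non-terminal.
Nullable = { 'D', 'Y' }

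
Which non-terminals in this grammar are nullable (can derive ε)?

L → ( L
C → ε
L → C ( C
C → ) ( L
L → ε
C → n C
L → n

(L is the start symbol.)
{ 'C', 'L' }

ε-productions: C → ε, L → ε
So C, L are immediately nullable.
Every non-terminal is now nullable.
Nullable = { 'C', 'L' }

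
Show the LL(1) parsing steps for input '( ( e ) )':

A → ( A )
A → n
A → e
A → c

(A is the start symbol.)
Stack is shown with the top on the left.

Stack      Input        Action
------------------------------
A $        ( ( e ) ) $  output A → ( A )
( A ) $    ( ( e ) ) $  match '('
A ) $      ( e ) ) $    output A → ( A )
( A ) ) $  ( e ) ) $    match '('
A ) ) $    e ) ) $      output A → e
e ) ) $    e ) ) $      match 'e'
) ) $      ) ) $        match ')'
) $        ) $          match ')'
$          $            accept

The string is accepted.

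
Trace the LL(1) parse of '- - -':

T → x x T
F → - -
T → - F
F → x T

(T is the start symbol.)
Stack is shown with the top on the left.

Stack  Input    Action
----------------------
T $    - - - $  output T → - F
- F $  - - - $  match '-'
F $    - - $    output F → - -
- - $  - - $    match '-'
- $    - $      match '-'
$      $        accept

The string is accepted.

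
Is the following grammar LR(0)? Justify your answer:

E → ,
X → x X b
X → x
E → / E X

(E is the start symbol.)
Augment with E' → E and build the canonical LR(0) collection (I0 = CLOSURE({[E' → . E]}), then GOTO on every symbol after a dot until no new states appear). It has 9 states:
  I0: { [E → . ,], [E → . / E X], [E' → . E] }  — shift
  I1: { [E → , .] }  — reduce
  I2: { [E → . ,], [E → . / E X], [E → / . E X] }  — shift
  I3: { [E' → E .] }  — accept
  I4: { [E → / E . X], [X → . x X b], [X → . x] }  — shift
  I5: { [E → / E X .] }  — reduce
  I6: { [X → . x X b], [X → . x], [X → x . X b], [X → x .] }  — shift, reduce
  I7: { [X → x X . b] }  — shift
  I8: { [X → x X b .] }  — reduce

Conflict in state I6:
  Shift-reduce conflict between [X → x .] and [X → . x]
So the grammar is NOT LR(0).

Answer: No. Shift-reduce conflict between [X → x .] and [X → . x]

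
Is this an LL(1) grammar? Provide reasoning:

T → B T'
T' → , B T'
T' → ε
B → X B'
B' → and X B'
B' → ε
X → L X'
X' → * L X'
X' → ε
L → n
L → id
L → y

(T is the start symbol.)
A grammar is LL(1) if for each non-terminal N with multiple productions, the predict sets of those productions are pairwise disjoint, where PREDICT(N → α) = (FIRST(α) \ {ε}) ∪ (FOLLOW(N) if α ⇒* ε).

Relevant sets:
  FOLLOW(T') = { $ }
  FOLLOW(B') = { $, ',' }
  FOLLOW(X') = { $, ',', 'and' }

For T':
  PREDICT(T' → ',' B T') = { ',' }
  PREDICT(T' → ε) = { $ }
For B':
  PREDICT(B' → and X B') = { 'and' }
  PREDICT(B' → ε) = { $, ',' }
For X':
  PREDICT(X' → '*' L X') = { '*' }
  PREDICT(X' → ε) = { $, ',', 'and' }
For L:
  PREDICT(L → n) = { 'n' }
  PREDICT(L → id) = { 'id' }
  PREDICT(L → y) = { 'y' }
T, B, X have a single production, so nothing to check there.

All predict sets are disjoint. The grammar IS LL(1).

Answer: Yes, the grammar is LL(1).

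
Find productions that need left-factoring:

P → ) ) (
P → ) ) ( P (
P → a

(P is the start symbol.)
Yes, P has productions with common prefix ') ) ('

Left-factoring is needed when two productions for the same non-terminal
share a common prefix on the right-hand side.

Productions for P:
  P → ) ) (
  P → ) ) ( P (
  P → a

Found common prefix ') ) (' in productions for P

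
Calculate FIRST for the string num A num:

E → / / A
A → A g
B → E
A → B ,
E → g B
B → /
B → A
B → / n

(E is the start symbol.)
{ 'num' }

To compute FIRST(num A num), process the symbols left to right:
Symbol num is a terminal. Add 'num' and stop.
FIRST(num A num) = { 'num' }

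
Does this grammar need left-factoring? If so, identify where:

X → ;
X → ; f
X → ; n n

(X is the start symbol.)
Left-factoring is needed when two productions for the same non-terminal
share a common prefix on the right-hand side.

Productions for X:
  X → ;
  X → ; f
  X → ; n n

Found common prefix ';' in productions for X

Answer: Yes, X has productions with common prefix ';'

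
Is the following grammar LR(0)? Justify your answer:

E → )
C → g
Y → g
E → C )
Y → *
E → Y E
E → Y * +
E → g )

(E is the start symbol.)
A grammar is LR(0) if no state in the canonical LR(0) collection has:
  - both a shift item (dot before a terminal) and a complete item (shift-reduce conflict), or
  - two or more complete items (reduce-reduce conflict; the accept item [E' → E .] counts as a complete item here).

Augment with E' → E and build the canonical LR(0) collection (I0 = CLOSURE({[E' → . E]}), then GOTO on every symbol after a dot until no new states appear). It has 12 states:
  I0: { [C → . g], [E → . )], [E → . C )], [E → . Y * +], [E → . Y E], [E → . g )], [E' → . E], [Y → . *], [Y → . g] }  — shift
  I1: { [E → ) .] }  — reduce
  I2: { [Y → * .] }  — reduce
  I3: { [E → C . )] }  — shift
  I4: { [E' → E .] }  — accept
  I5: { [C → . g], [E → . )], [E → . C )], [E → . Y * +], [E → . Y E], [E → . g )], [E → Y . * +], [E → Y . E], [Y → . *], [Y → . g] }  — shift
  I6: { [C → g .], [E → g . )], [Y → g .] }  — shift, 2 reduces
  I7: { [E → g ) .] }  — reduce
  I8: { [E → Y * . +], [Y → * .] }  — shift, reduce
  I9: { [E → Y E .] }  — reduce
  I10: { [E → Y * + .] }  — reduce
  I11: { [E → C ) .] }  — reduce

Conflict in state I6:
  Shift-reduce conflict between [C → g .] and [E → g . )]
So the grammar is NOT LR(0).

Answer: No. Shift-reduce conflict between [C → g .] and [E → g . )]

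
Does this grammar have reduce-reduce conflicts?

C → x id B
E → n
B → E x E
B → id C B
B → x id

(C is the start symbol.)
No reduce-reduce conflicts

Augment with C' → C and build the canonical LR(0) collection (I0 = CLOSURE({[C' → . C]}), then GOTO on every symbol after a dot until no new states appear). It has 14 states:
  I0: { [C → . x id B], [C' → . C] }  — shift
  I1: { [C' → C .] }  — accept
  I2: { [C → x . id B] }  — shift
  I3: { [B → . E x E], [B → . id C B], [B → . x id], [C → x id . B], [E → . n] }  — shift
  I4: { [C → x id B .] }  — reduce
  I5: { [B → E . x E] }  — shift
  I6: { [B → id . C B], [C → . x id B] }  — shift
  I7: { [E → n .] }  — reduce
  I8: { [B → x . id] }  — shift
  I9: { [B → x id .] }  — reduce
  I10: { [B → . E x E], [B → . id C B], [B → . x id], [B → id C . B], [E → . n] }  — shift
  I11: { [B → id C B .] }  — reduce
  I12: { [B → E x . E], [E → . n] }  — shift
  I13: { [B → E x E .] }  — reduce

No state contains more than one complete item.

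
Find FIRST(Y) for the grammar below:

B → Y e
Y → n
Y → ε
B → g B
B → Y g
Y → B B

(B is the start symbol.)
{ 'e', 'g', 'n', ε }

To compute FIRST(Y), examine every production with Y on the left-hand side, reading each right-hand side left to right until a non-nullable symbol is reached.

FIRST sets of the other non-terminals involved (by the same procedure, iterated to a fixed point):
  FIRST(B) = { 'e', 'g', 'n' }

From Y → n:
  - n is a terminal: add 'n' and stop
From Y → ε:
  - ε-production, so ε ∈ FIRST(Y)
From Y → B B:
  - B is a non-terminal: add FIRST(B) \ {ε} = { 'e', 'g', 'n' }
    B is not nullable, so stop

Collecting: FIRST(Y) = { 'e', 'g', 'n', ε }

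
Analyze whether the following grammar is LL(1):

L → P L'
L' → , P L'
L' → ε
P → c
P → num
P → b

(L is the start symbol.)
A grammar is LL(1) if for each non-terminal N with multiple productions, the predict sets of those productions are pairwise disjoint, where PREDICT(N → α) = (FIRST(α) \ {ε}) ∪ (FOLLOW(N) if α ⇒* ε).

Relevant sets:
  FOLLOW(L') = { $ }

For L':
  PREDICT(L' → ',' P L') = { ',' }
  PREDICT(L' → ε) = { $ }
For P:
  PREDICT(P → c) = { 'c' }
  PREDICT(P → num) = { 'num' }
  PREDICT(P → b) = { 'b' }
L has a single production, so nothing to check there.

All predict sets are disjoint. The grammar IS LL(1).

Answer: Yes, the grammar is LL(1).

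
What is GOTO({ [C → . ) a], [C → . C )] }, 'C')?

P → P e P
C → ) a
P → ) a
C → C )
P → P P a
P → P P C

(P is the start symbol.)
GOTO(I, 'C') = CLOSURE({ [A → αX.β] : [A → α.Xβ] ∈ I, X = 'C' })

Items with dot before 'C', with the dot advanced:
  [C → . C )] → [C → C . )]
Closure adds nothing (no advanced item has the dot before a non-terminal).

GOTO = { [C → C . )] }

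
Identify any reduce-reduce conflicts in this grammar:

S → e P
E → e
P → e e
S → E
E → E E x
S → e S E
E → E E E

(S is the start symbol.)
A reduce-reduce conflict occurs when an LR(0) state has two complete items [A → α .] and [B → β .] — both call for a reduction, and with no lookahead the parser cannot choose between them.

Augment with S' → S and build the canonical LR(0) collection (I0 = CLOSURE({[S' → . S]}), then GOTO on every symbol after a dot until no new states appear). It has 13 states:
  I0: { [E → . E E E], [E → . E E x], [E → . e], [S → . E], [S → . e P], [S → . e S E], [S' → . S] }  — shift
  I1: { [E → . E E E], [E → . E E x], [E → . e], [E → E . E E], [E → E . E x], [S → E .] }  — shift, reduce
  I2: { [S' → S .] }  — accept
  I3: { [E → . E E E], [E → . E E x], [E → . e], [E → e .], [P → . e e], [S → . E], [S → . e P], [S → . e S E], [S → e . P], [S → e . S E] }  — shift, reduce
  I4: { [S → e P .] }  — reduce
  I5: { [E → . E E E], [E → . E E x], [E → . e], [S → e S . E] }  — shift
  I6: { [E → . E E E], [E → . E E x], [E → . e], [E → e .], [P → . e e], [P → e . e], [S → . E], [S → . e P], [S → . e S E], [S → e . P], [S → e . S E] }  — shift, reduce
  I7: { [E → . E E E], [E → . E E x], [E → . e], [E → e .], [P → . e e], [P → e . e], [P → e e .], [S → . E], [S → . e P], [S → . e S E], [S → e . P], [S → e . S E] }  — shift, 2 reduces
  I8: { [E → . E E E], [E → . E E x], [E → . e], [E → E . E E], [E → E . E x], [S → e S E .] }  — shift, reduce
  I9: { [E → e .] }  — reduce
  I10: { [E → . E E E], [E → . E E x], [E → . e], [E → E . E E], [E → E . E x], [E → E E . E], [E → E E . x] }  — shift
  I11: { [E → . E E E], [E → . E E x], [E → . e], [E → E . E E], [E → E . E x], [E → E E . E], [E → E E . x], [E → E E E .] }  — shift, reduce
  I12: { [E → E E x .] }  — reduce

I7 contains complete items [E → e .], [P → e e .] — reduce-reduce conflict.

Answer: Yes — I7: [E → e .] vs [P → e e .]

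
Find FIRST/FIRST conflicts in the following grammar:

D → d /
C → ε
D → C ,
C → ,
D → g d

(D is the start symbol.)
No FIRST/FIRST conflicts.

FIRST sets of the non-terminals at (or reachable through a nullable prefix from) the front of some alternative:
  FIRST(C) = { ',', ε }

Productions for D:
  D → d /: FIRST = { 'd' }
  D → C ,: FIRST = { ',' }
  D → g d: FIRST = { 'g' }
Productions for C:
  C → ε: FIRST = { ε }
  C → ,: FIRST = { ',' }

All alternatives of each non-terminal have pairwise disjoint FIRST sets.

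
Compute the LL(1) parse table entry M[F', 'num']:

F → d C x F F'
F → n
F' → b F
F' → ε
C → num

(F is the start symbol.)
To find M[F', 'num'], we find productions for F' where 'num' is in the predict set (PREDICT(N → α) = (FIRST(α) \ {ε}) ∪ (FOLLOW(N) if α ⇒* ε)).

Relevant sets:
  FOLLOW(F') = { $, 'b' }

F' → b F: PREDICT = { 'b' }
F' → ε: PREDICT = { $, 'b' }

M[F', 'num'] is empty (no production applies)

Answer: Empty (error entry)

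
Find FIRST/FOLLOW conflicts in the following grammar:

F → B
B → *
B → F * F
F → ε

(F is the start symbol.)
Yes. F → B with FOLLOW(F) on { '*' }

Nullable non-terminals: F.
FIRST sets used below: FIRST(B) = { '*' }

F: nullable alternative(s) F → ε; FOLLOW(F) = { $, '*' }
  F → B: FIRST \ {ε} = { '*' } — overlaps FOLLOW(F) on { '*' }: CONFLICT
  F → ε: FIRST \ {ε} = { } — this is the only nullable alternative, skip

B has no nullable alternative, so no FIRST/FOLLOW check is needed there.

So the grammar has 1 FIRST/FOLLOW conflict (marked CONFLICT above).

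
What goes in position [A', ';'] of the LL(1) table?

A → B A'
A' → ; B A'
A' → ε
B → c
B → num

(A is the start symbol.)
A' → ; B A'

To find M[A', ';'], we find productions for A' where ';' is in the predict set (PREDICT(N → α) = (FIRST(α) \ {ε}) ∪ (FOLLOW(N) if α ⇒* ε)).

Relevant sets:
  FOLLOW(A') = { $ }

A' → ; B A': PREDICT = { ';' }
  ';' is in predict set, so this production goes in M[A', ';']
A' → ε: PREDICT = { $ }

M[A', ';'] = A' → ; B A'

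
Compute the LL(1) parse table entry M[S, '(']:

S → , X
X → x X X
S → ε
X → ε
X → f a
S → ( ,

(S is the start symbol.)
To find M[S, '('], we find productions for S where '(' is in the predict set (PREDICT(N → α) = (FIRST(α) \ {ε}) ∪ (FOLLOW(N) if α ⇒* ε)).

Relevant sets:
  FOLLOW(S) = { $ }

S → , X: PREDICT = { ',' }
S → ε: PREDICT = { $ }
S → ( ,: PREDICT = { '(' }
  '(' is in predict set, so this production goes in M[S, '(']

M[S, '('] = S → ( ,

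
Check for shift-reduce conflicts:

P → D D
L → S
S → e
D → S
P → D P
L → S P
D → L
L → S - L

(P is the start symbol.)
A shift-reduce conflict occurs when an LR(0) state has both:
  - a complete (reduce) item [A → α .] (dot at the end), and
  - a shift item [B → β . c γ] (dot before a terminal).

Augment with P' → P and build the canonical LR(0) collection (I0 = CLOSURE({[P' → . P]}), then GOTO on every symbol after a dot until no new states appear). It has 12 states:
  I0: { [D → . L], [D → . S], [L → . S - L], [L → . S P], [L → . S], [P → . D D], [P → . D P], [P' → . P], [S → . e] }  — shift
  I1: { [D → . L], [D → . S], [L → . S - L], [L → . S P], [L → . S], [P → . D D], [P → . D P], [P → D . D], [P → D . P], [S → . e] }  — shift
  I2: { [D → L .] }  — reduce
  I3: { [P' → P .] }  — accept
  I4: { [D → . L], [D → . S], [D → S .], [L → . S - L], [L → . S P], [L → . S], [L → S . - L], [L → S . P], [L → S .], [P → . D D], [P → . D P], [S → . e] }  — shift, 2 reduces
  I5: { [S → e .] }  — reduce
  I6: { [L → . S - L], [L → . S P], [L → . S], [L → S - . L], [S → . e] }  — shift
  I7: { [L → S P .] }  — reduce
  I8: { [L → S - L .] }  — reduce
  I9: { [D → . L], [D → . S], [L → . S - L], [L → . S P], [L → . S], [L → S . - L], [L → S . P], [L → S .], [P → . D D], [P → . D P], [S → . e] }  — shift, reduce
  I10: { [D → . L], [D → . S], [L → . S - L], [L → . S P], [L → . S], [P → . D D], [P → . D P], [P → D . D], [P → D . P], [P → D D .], [S → . e] }  — shift, reduce
  I11: { [P → D P .] }  — reduce

I4 contains reduce items [D → S .], [L → S .] and shift items [L → S . - L], [S → . e] — shift-reduce conflict.
I9 contains reduce item [L → S .] and shift items [L → S . - L], [S → . e] — shift-reduce conflict.
I10 contains reduce item [P → D D .] and shift item [S → . e] — shift-reduce conflict.

Answer: Yes — I4: [D → S .] vs [L → S . - L]; I9: [L → S .] vs [L → S . - L]; I10: [P → D D .] vs [S → . e]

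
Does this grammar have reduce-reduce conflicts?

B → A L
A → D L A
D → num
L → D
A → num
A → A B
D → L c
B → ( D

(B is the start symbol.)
A reduce-reduce conflict occurs when an LR(0) state has two complete items [A → α .] and [B → β .] — both call for a reduction, and with no lookahead the parser cannot choose between them.

Augment with B' → B and build the canonical LR(0) collection (I0 = CLOSURE({[B' → . B]}), then GOTO on every symbol after a dot until no new states appear). It has 15 states:
  I0: { [A → . A B], [A → . D L A], [A → . num], [B → . ( D], [B → . A L], [B' → . B], [D → . L c], [D → . num], [L → . D] }  — shift
  I1: { [B → ( . D], [D → . L c], [D → . num], [L → . D] }  — shift
  I2: { [A → . A B], [A → . D L A], [A → . num], [A → A . B], [B → . ( D], [B → . A L], [B → A . L], [D → . L c], [D → . num], [L → . D] }  — shift
  I3: { [B' → B .] }  — accept
  I4: { [A → D . L A], [D → . L c], [D → . num], [L → . D], [L → D .] }  — shift, reduce
  I5: { [D → L . c] }  — shift
  I6: { [A → num .], [D → num .] }  — 2 reduces
  I7: { [D → L c .] }  — reduce
  I8: { [L → D .] }  — reduce
  I9: { [A → . A B], [A → . D L A], [A → . num], [A → D L . A], [D → . L c], [D → . num], [D → L . c], [L → . D] }  — shift
  I10: { [D → num .] }  — reduce
  I11: { [A → . A B], [A → . D L A], [A → . num], [A → A . B], [A → D L A .], [B → . ( D], [B → . A L], [D → . L c], [D → . num], [L → . D] }  — shift, reduce
  I12: { [A → A B .] }  — reduce
  I13: { [B → A L .], [D → L . c] }  — shift, reduce
  I14: { [B → ( D .], [L → D .] }  — 2 reduces

I6 contains complete items [A → num .], [D → num .] — reduce-reduce conflict.
I14 contains complete items [B → ( D .], [L → D .] — reduce-reduce conflict.

Answer: Yes — I6: [A → num .] vs [D → num .]; I14: [B → ( D .] vs [L → D .]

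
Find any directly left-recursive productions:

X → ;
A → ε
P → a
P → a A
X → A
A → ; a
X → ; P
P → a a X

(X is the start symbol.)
Direct left recursion occurs when N → N α for some non-terminal N (the right-hand side begins with the left-hand side itself).

X → ;: starts with ';'
A → ε: starts with ε
P → a: starts with a
P → a A: starts with a
X → A: starts with A
A → ; a: starts with ';'
X → ; P: starts with ';'
P → a a X: starts with a

No direct left recursion found.

Answer: No direct left recursion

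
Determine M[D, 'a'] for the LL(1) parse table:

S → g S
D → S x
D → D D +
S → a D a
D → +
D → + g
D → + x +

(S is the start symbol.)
D → S x, D → D D +

To find M[D, 'a'], we find productions for D where 'a' is in the predict set (PREDICT(N → α) = (FIRST(α) \ {ε}) ∪ (FOLLOW(N) if α ⇒* ε)).

Relevant sets:
  FIRST(S) = { 'a', 'g' }
  FIRST(D) = { '+', 'a', 'g' }

D → S x: PREDICT = { 'a', 'g' }
  'a' is in predict set, so this production goes in M[D, 'a']
D → D D +: PREDICT = { '+', 'a', 'g' }
  'a' is in predict set, so this production goes in M[D, 'a']
D → +: PREDICT = { '+' }
D → + g: PREDICT = { '+' }
D → + x +: PREDICT = { '+' }

M[D, 'a'] = D → S x, D → D D +  (a multiply-defined cell — the grammar is not LL(1))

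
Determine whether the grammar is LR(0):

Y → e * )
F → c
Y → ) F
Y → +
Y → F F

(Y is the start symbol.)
Yes, the grammar is LR(0)

A grammar is LR(0) if no state in the canonical LR(0) collection has:
  - both a shift item (dot before a terminal) and a complete item (shift-reduce conflict), or
  - two or more complete items (reduce-reduce conflict; the accept item [Y' → Y .] counts as a complete item here).

Augment with Y' → Y and build the canonical LR(0) collection (I0 = CLOSURE({[Y' → . Y]}), then GOTO on every symbol after a dot until no new states appear). It has 11 states:
  I0: { [F → . c], [Y → . ) F], [Y → . +], [Y → . F F], [Y → . e * )], [Y' → . Y] }  — shift
  I1: { [F → . c], [Y → ) . F] }  — shift
  I2: { [Y → + .] }  — reduce
  I3: { [F → . c], [Y → F . F] }  — shift
  I4: { [Y' → Y .] }  — accept
  I5: { [F → c .] }  — reduce
  I6: { [Y → e . * )] }  — shift
  I7: { [Y → e * . )] }  — shift
  I8: { [Y → e * ) .] }  — reduce
  I9: { [Y → F F .] }  — reduce
  I10: { [Y → ) F .] }  — reduce

Every state is either a pure shift/goto state or contains exactly one complete item and nothing to shift — no conflicts. The grammar is LR(0).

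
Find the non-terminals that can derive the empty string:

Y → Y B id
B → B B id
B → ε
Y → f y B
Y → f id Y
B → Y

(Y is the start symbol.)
{ 'B' }

ε-productions: B → ε
So B is immediately nullable.
No further non-terminal can be added: every production for the remaining non-terminals contains a terminal or a non-nullable non-terminal.
Nullable = { 'B' }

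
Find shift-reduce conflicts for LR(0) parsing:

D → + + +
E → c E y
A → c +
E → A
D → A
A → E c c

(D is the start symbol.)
Augment with D' → D and build the canonical LR(0) collection (I0 = CLOSURE({[D' → . D]}), then GOTO on every symbol after a dot until no new states appear). It has 14 states:
  I0: { [A → . E c c], [A → . c +], [D → . + + +], [D → . A], [D' → . D], [E → . A], [E → . c E y] }  — shift
  I1: { [D → + . + +] }  — shift
  I2: { [D → A .], [E → A .] }  — 2 reduces
  I3: { [D' → D .] }  — accept
  I4: { [A → E . c c] }  — shift
  I5: { [A → . E c c], [A → . c +], [A → c . +], [E → . A], [E → . c E y], [E → c . E y] }  — shift
  I6: { [A → c + .] }  — reduce
  I7: { [E → A .] }  — reduce
  I8: { [A → E . c c], [E → c E . y] }  — shift
  I9: { [A → E c . c] }  — shift
  I10: { [E → c E y .] }  — reduce
  I11: { [A → E c c .] }  — reduce
  I12: { [D → + + . +] }  — shift
  I13: { [D → + + + .] }  — reduce

No state contains both a complete item and a shift item.

Answer: No shift-reduce conflicts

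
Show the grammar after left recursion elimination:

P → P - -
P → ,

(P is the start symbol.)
P → , P'
P' → - - P'
P' → ε

P is directly left-recursive. The standard transformation for
  A → A α₁ | ... | A α_m | β₁ | ... | β_n
is
  A  → β₁ A' | ... | β_n A'
  A' → α₁ A' | ... | α_m A' | ε

P → , becomes P → , P'
P → P - - becomes P' → - - P'
Add P' → ε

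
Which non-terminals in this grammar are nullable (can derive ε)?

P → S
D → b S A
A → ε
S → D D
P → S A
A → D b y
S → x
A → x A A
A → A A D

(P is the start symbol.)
{ 'A' }

ε-productions: A → ε
So A is immediately nullable.
No further non-terminal can be added: every production for the remaining non-terminals contains a terminal or a non-nullable non-terminal.
Nullable = { 'A' }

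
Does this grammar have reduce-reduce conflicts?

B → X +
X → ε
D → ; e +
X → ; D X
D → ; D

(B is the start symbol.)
No reduce-reduce conflicts

A reduce-reduce conflict occurs when an LR(0) state has two complete items [A → α .] and [B → β .] — both call for a reduction, and with no lookahead the parser cannot choose between them.

Augment with B' → B and build the canonical LR(0) collection (I0 = CLOSURE({[B' → . B]}), then GOTO on every symbol after a dot until no new states appear). It has 11 states:
  I0: { [B → . X +], [B' → . B], [X → . ; D X], [X → .] }  — shift, reduce
  I1: { [D → . ; D], [D → . ; e +], [X → ; . D X] }  — shift
  I2: { [B' → B .] }  — accept
  I3: { [B → X . +] }  — shift
  I4: { [B → X + .] }  — reduce
  I5: { [D → . ; D], [D → . ; e +], [D → ; . D], [D → ; . e +] }  — shift
  I6: { [X → . ; D X], [X → .], [X → ; D . X] }  — shift, reduce
  I7: { [X → ; D X .] }  — reduce
  I8: { [D → ; D .] }  — reduce
  I9: { [D → ; e . +] }  — shift
  I10: { [D → ; e + .] }  — reduce

No state contains more than one complete item.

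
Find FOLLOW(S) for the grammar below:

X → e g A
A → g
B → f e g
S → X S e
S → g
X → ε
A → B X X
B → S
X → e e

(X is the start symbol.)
To compute FOLLOW(S), find every occurrence of S on a right-hand side N → α S β: add FIRST(β) \ {ε}, and if β is empty or nullable also add FOLLOW(N). Iterate to a fixed point.

In S → X S e: S is followed by e, add FIRST(e) \ {ε} = { 'e' }
In B → S: S is at the end, add FOLLOW(B)

The FOLLOW sets referred to above (computed the same way, to a fixed point):
  FOLLOW(B) = { $, 'e', 'g' }

Taking the union: FOLLOW(S) = { $, 'e', 'g' }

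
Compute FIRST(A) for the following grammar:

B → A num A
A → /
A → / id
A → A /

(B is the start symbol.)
{ '/' }

From A → /:
  - '/' is a terminal: add '/' and stop
From A → / id:
  - '/' is a terminal: add '/' and stop
From A → A /:
  - A is the symbol being defined: contributes nothing new
    A is not nullable, so stop

Collecting: FIRST(A) = { '/' }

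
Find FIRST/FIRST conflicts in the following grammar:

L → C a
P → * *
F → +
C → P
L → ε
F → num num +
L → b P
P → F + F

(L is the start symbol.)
A FIRST/FIRST conflict occurs when two productions N → α and N → β for the same non-terminal have FIRST(α) ∩ FIRST(β) ≠ ∅ (with ε ∈ FIRST of a nullable right-hand side, so two nullable alternatives also conflict).

FIRST sets of the non-terminals at (or reachable through a nullable prefix from) the front of some alternative:
  FIRST(C) = { '*', '+', 'num' }
  FIRST(F) = { '+', 'num' }

Productions for L:
  L → C a: FIRST = { '*', '+', 'num' }
  L → ε: FIRST = { ε }
  L → b P: FIRST = { 'b' }
Productions for P:
  P → * *: FIRST = { '*' }
  P → F + F: FIRST = { '+', 'num' }
Productions for F:
  F → +: FIRST = { '+' }
  F → num num +: FIRST = { 'num' }
C has only one production, so no FIRST/FIRST conflict is possible there.

All alternatives of each non-terminal have pairwise disjoint FIRST sets.

Answer: No FIRST/FIRST conflicts.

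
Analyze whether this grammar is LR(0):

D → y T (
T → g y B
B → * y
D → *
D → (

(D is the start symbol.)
A grammar is LR(0) if no state in the canonical LR(0) collection has:
  - both a shift item (dot before a terminal) and a complete item (shift-reduce conflict), or
  - two or more complete items (reduce-reduce conflict; the accept item [D' → D .] counts as a complete item here).

Augment with D' → D and build the canonical LR(0) collection (I0 = CLOSURE({[D' → . D]}), then GOTO on every symbol after a dot until no new states appear). It has 12 states:
  I0: { [D → . (], [D → . *], [D → . y T (], [D' → . D] }  — shift
  I1: { [D → ( .] }  — reduce
  I2: { [D → * .] }  — reduce
  I3: { [D' → D .] }  — accept
  I4: { [D → y . T (], [T → . g y B] }  — shift
  I5: { [D → y T . (] }  — shift
  I6: { [T → g . y B] }  — shift
  I7: { [B → . * y], [T → g y . B] }  — shift
  I8: { [B → * . y] }  — shift
  I9: { [T → g y B .] }  — reduce
  I10: { [B → * y .] }  — reduce
  I11: { [D → y T ( .] }  — reduce

Every state is either a pure shift/goto state or contains exactly one complete item and nothing to shift — no conflicts. The grammar is LR(0).

Answer: Yes, the grammar is LR(0)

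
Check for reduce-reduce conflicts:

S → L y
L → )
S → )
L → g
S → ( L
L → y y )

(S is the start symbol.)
Yes — I2: [L → ) .] vs [S → ) .]

A reduce-reduce conflict occurs when an LR(0) state has two complete items [A → α .] and [B → β .] — both call for a reduction, and with no lookahead the parser cannot choose between them.

Augment with S' → S and build the canonical LR(0) collection (I0 = CLOSURE({[S' → . S]}), then GOTO on every symbol after a dot until no new states appear). It has 12 states:
  I0: { [L → . )], [L → . g], [L → . y y )], [S → . ( L], [S → . )], [S → . L y], [S' → . S] }  — shift
  I1: { [L → . )], [L → . g], [L → . y y )], [S → ( . L] }  — shift
  I2: { [L → ) .], [S → ) .] }  — 2 reduces
  I3: { [S → L . y] }  — shift
  I4: { [S' → S .] }  — accept
  I5: { [L → g .] }  — reduce
  I6: { [L → y . y )] }  — shift
  I7: { [L → y y . )] }  — shift
  I8: { [L → y y ) .] }  — reduce
  I9: { [S → L y .] }  — reduce
  I10: { [L → ) .] }  — reduce
  I11: { [S → ( L .] }  — reduce

I2 contains complete items [L → ) .], [S → ) .] — reduce-reduce conflict.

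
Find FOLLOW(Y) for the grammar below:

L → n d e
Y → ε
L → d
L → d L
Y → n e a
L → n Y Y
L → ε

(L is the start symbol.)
{ $, 'n' }

In L → n Y Y: Y is followed by Y, add FIRST(Y) \ {ε} = { 'n' }
  Y is nullable, so also add FOLLOW(L)
In L → n Y Y: Y is at the end, add FOLLOW(L)

The FOLLOW sets referred to above (computed the same way, to a fixed point):
  FOLLOW(L) = { $ }

Taking the union: FOLLOW(Y) = { $, 'n' }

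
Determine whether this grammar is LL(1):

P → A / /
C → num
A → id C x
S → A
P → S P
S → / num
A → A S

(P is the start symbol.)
A grammar is LL(1) if for each non-terminal N with multiple productions, the predict sets of those productions are pairwise disjoint, where PREDICT(N → α) = (FIRST(α) \ {ε}) ∪ (FOLLOW(N) if α ⇒* ε).

Relevant sets:
  FIRST(A) = { 'id' }
  FIRST(S) = { '/', 'id' }

For P:
  PREDICT(P → A '/' '/') = { 'id' }
  PREDICT(P → S P) = { '/', 'id' }
For A:
  PREDICT(A → id C x) = { 'id' }
  PREDICT(A → A S) = { 'id' }
For S:
  PREDICT(S → A) = { 'id' }
  PREDICT(S → '/' num) = { '/' }
C has a single production, so nothing to check there.

Conflict found: Predict set conflict for P: { 'id' }
The grammar is NOT LL(1).

Answer: No. Predict set conflict for P: { 'id' }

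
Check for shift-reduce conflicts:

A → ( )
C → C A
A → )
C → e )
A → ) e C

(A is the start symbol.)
Yes — I2: [A → ) .] vs [A → ) . e C]; I5: [A → ) e C .] vs [A → . ( )]

A shift-reduce conflict occurs when an LR(0) state has both:
  - a complete (reduce) item [A → α .] (dot at the end), and
  - a shift item [B → β . c γ] (dot before a terminal).

Augment with A' → A and build the canonical LR(0) collection (I0 = CLOSURE({[A' → . A]}), then GOTO on every symbol after a dot until no new states appear). It has 10 states:
  I0: { [A → . ( )], [A → . ) e C], [A → . )], [A' → . A] }  — shift
  I1: { [A → ( . )] }  — shift
  I2: { [A → ) . e C], [A → ) .] }  — shift, reduce
  I3: { [A' → A .] }  — accept
  I4: { [A → ) e . C], [C → . C A], [C → . e )] }  — shift
  I5: { [A → ) e C .], [A → . ( )], [A → . ) e C], [A → . )], [C → C . A] }  — shift, reduce
  I6: { [C → e . )] }  — shift
  I7: { [C → e ) .] }  — reduce
  I8: { [C → C A .] }  — reduce
  I9: { [A → ( ) .] }  — reduce

I2 contains reduce item [A → ) .] and shift item [A → ) . e C] — shift-reduce conflict.
I5 contains reduce item [A → ) e C .] and shift items [A → . ( )], [A → . )], [A → . ) e C] — shift-reduce conflict.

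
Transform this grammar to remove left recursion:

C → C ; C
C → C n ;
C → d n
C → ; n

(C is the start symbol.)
C → d n C'
C → ; n C'
C' → ; C C'
C' → n ; C'
C' → ε

C is directly left-recursive. The standard transformation for
  A → A α₁ | ... | A α_m | β₁ | ... | β_n
is
  A  → β₁ A' | ... | β_n A'
  A' → α₁ A' | ... | α_m A' | ε

C → d n becomes C → d n C'
C → ; n becomes C → ; n C'
C → C ; C becomes C' → ; C C'
C → C n ; becomes C' → n ; C'
Add C' → ε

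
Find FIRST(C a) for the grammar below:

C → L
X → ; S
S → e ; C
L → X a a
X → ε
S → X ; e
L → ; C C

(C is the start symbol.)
{ ';', 'a' }

FIRST sets of the non-terminals involved (from the grammar, by fixed-point iteration):
  FIRST(C) = { ';', 'a' }

To compute FIRST(C a), process the symbols left to right:
Symbol C is a non-terminal. Add FIRST(C) \ {ε} = { ';', 'a' }
C is not nullable (ε ∉ FIRST(C)), so stop here.
FIRST(C a) = { ';', 'a' }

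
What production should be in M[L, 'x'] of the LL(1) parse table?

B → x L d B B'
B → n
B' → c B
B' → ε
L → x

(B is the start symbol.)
To find M[L, 'x'], we find productions for L where 'x' is in the predict set (PREDICT(N → α) = (FIRST(α) \ {ε}) ∪ (FOLLOW(N) if α ⇒* ε)).

L → x: PREDICT = { 'x' }
  'x' is in predict set, so this production goes in M[L, 'x']

M[L, 'x'] = L → x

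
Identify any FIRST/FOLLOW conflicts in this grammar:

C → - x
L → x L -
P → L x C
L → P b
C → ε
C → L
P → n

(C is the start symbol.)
No FIRST/FOLLOW conflicts.

A FIRST/FOLLOW conflict occurs when a non-terminal N has a nullable alternative N → β (β ⇒* ε) and another alternative N → α with FIRST(α) ∩ FOLLOW(N) ≠ ∅: on such a lookahead the parser cannot decide between expanding α and letting N vanish via β.

Nullable non-terminals: C.
FIRST sets used below: FIRST(L) = { 'n', 'x' }

C: nullable alternative(s) C → ε; FOLLOW(C) = { $, 'b' }
  C → - x: FIRST \ {ε} = { '-' } — disjoint from FOLLOW(C)
  C → ε: FIRST \ {ε} = { } — this is the only nullable alternative, skip
  C → L: FIRST \ {ε} = { 'n', 'x' } — disjoint from FOLLOW(C)

L, P have no nullable alternative, so no FIRST/FOLLOW check is needed there.

No FIRST/FOLLOW conflicts found.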